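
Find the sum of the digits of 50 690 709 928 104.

60

5+0+6+9+0+7+0+9+9+2+8+1+0+4 = 60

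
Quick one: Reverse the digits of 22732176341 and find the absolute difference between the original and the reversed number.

8365052619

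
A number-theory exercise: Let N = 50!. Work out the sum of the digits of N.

50! = 30414093201713378043612608166064768844377641568960512000000000000
Sum of its 65 digits: 216.

216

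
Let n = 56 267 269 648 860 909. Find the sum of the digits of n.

93

5+6+2+6+7+2+6+9+6+4+8+8+6+0+9+0+9 = 93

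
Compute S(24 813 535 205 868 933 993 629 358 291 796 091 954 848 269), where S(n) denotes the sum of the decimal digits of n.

228

2+4+8+1+3+5+3+5+2+0+5+8+6+8+9+3+3+9+9+3+6+2+9+3+5+8+2+9+1+7+9+6+0+9+1+9+5+4+8+4+8+2+6+9 = 228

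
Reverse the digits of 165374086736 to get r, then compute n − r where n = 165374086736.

-472306386825

Reverse of 165374086736 is 637680473561.
165374086736 − 637680473561 = -472306386825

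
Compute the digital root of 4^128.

7

The digital root of n equals n mod 9 (or 9 when 9 | n), so we need 4^128 mod 9.
4^128 ≡ 7 (mod 9), so the digital root is 7.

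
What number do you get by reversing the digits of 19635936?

Reversing 19635936 gives 63953691.

63953691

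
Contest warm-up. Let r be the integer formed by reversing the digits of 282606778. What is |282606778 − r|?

Reverse of 282606778 is 877606282.
|282606778 − 877606282| = 594999504

594999504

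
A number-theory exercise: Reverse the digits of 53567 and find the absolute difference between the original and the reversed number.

22968

Reverse of 53567 is 76535.
|53567 − 76535| = 22968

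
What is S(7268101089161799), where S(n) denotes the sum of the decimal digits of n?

7+2+6+8+1+0+1+0+8+9+1+6+1+7+9+9 = 75

75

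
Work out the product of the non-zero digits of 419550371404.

4×1×9×5×5×3×7×1×4×4 = 302400

302400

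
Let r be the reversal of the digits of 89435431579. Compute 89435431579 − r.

Reverse of 89435431579 is 97513453498.
89435431579 − 97513453498 = -8078021919

-8078021919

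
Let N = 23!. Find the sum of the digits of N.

99

23! = 25852016738884976640000
Sum of its 23 digits: 99.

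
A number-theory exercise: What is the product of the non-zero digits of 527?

5×2×7 = 70

70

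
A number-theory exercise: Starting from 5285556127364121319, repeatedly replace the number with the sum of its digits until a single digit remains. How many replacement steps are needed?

3

5285556127364121319 → 76 → 13 → 4 (3 steps)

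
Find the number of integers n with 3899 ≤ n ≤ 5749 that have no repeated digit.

931

The integers in [3899, 5749] that have no repeated digit: 3901, 3902, 3904, 3905, 3906, 3907, …, 5748, 5749.
931 qualify.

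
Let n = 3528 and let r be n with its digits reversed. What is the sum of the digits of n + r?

18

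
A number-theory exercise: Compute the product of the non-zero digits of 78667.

7×8×6×6×7 = 14112

14112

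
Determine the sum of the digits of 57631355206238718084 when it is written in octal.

57631355206238718084 in base 8 is 6177135503352015744204.
Digit sum: 6+1+7+7+1+3+5+5+0+3+3+5+2+0+1+5+7+4+4+2+0+4 = 75.

75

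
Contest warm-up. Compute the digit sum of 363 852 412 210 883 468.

3+6+3+8+5+2+4+1+2+2+1+0+8+8+3+4+6+8 = 74

74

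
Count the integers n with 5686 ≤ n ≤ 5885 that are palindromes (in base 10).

2

The integers in [5686, 5885] that are palindromes (in base 10): 5775, 5885.
2 qualify.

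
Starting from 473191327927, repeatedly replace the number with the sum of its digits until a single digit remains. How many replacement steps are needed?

473191327927 → 55 → 10 → 1 (3 steps)

3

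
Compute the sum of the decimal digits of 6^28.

6^28 = 6140942214464815497216
Sum of its 22 digits: 90.

90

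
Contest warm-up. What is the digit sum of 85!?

85! = 281710411438055027694947944226061159480056634330574206405101912752560026159795933451040286452340924018275123200000000000000000000
Sum of its 129 digits: 414.

414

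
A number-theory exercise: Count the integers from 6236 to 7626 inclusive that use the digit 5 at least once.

427

The integers in [6236, 7626] that use the digit 5 at least once: 6245, 6250, 6251, 6252, 6253, 6254, …, 7615, 7625.
427 qualify.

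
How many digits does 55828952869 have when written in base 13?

55828952869 in base 13 is 535957A971, which has 10 digits.

10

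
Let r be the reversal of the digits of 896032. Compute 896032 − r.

Reverse of 896032 is 230698.
896032 − 230698 = 665334

665334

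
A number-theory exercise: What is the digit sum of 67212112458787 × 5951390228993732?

98

67212112458787 × 5951390228993732 = 400005509357252831471331323084
Sum of its 30 digits: 98.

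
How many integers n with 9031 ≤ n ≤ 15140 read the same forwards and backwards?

60

The integers in [9031, 15140] that read the same forwards and backwards: 9119, 9229, 9339, 9449, 9559, 9669, …, 14941, 15051.
60 qualify.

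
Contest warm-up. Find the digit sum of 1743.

15

1+7+4+3 = 15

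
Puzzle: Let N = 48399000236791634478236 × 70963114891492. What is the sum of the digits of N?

48399000236791634478236 × 70963114891492 = 3434543814436793270823239591175568112
Sum of its 37 digits: 158.

158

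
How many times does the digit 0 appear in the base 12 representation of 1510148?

1510148 in base 12 is 609B18.
The digit 0 appears 1 time.

1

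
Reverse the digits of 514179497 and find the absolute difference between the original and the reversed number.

Reverse of 514179497 is 794971415.
|514179497 − 794971415| = 280791918

280791918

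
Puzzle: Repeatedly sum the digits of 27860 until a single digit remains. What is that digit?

5

2+7+8+6+0 = 23
2+3 = 5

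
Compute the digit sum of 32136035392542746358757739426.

131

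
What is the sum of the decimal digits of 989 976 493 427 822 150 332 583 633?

131

9+8+9+9+7+6+4+9+3+4+2+7+8+2+2+1+5+0+3+3+2+5+8+3+6+3+3 = 131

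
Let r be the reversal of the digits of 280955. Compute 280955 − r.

-278127

Reverse of 280955 is 559082.
280955 − 559082 = -278127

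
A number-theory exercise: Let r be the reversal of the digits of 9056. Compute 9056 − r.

2547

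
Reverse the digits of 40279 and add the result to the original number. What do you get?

Reverse of 40279 is 97204.
40279 + 97204 = 137483

137483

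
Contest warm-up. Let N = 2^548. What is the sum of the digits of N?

733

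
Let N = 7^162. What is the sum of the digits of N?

7^162 = 80516053971970421037933020117270695510750033560376651356418468890427170712552106702000651867094468024858631110895701897604321111031904049
Sum of its 137 digits: 523.

523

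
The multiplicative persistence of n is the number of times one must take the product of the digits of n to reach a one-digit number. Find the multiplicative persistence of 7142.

3

7142 → 56 → 30 → 0 (3 steps)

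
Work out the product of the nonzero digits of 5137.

105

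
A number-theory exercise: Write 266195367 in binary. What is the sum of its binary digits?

19

266195367 in base 2 is 1111110111011101000110100111.
Digit sum: 1+1+1+1+1+1+0+1+1+1+0+1+1+1+0+1+0+0+0+1+1+0+1+0+0+1+1+1 = 19.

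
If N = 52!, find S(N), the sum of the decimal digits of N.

279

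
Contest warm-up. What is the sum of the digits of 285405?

24

2+8+5+4+0+5 = 24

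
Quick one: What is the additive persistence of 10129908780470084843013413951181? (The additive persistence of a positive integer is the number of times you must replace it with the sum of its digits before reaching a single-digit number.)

10129908780470084843013413951181 → 120 → 3 (2 steps)

2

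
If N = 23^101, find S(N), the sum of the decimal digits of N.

23^101 = 342382404646349906057205801490874347335703752037431479791270728812115965406404621099504973295378976497369961620127288149768965118187148023
Sum of its 138 digits: 623.

623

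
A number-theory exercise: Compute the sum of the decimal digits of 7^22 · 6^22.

144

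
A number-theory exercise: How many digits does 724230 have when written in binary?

20

724230 in base 2 is 10110000110100000110, which has 20 digits.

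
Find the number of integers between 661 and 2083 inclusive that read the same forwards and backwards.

45

The integers in [661, 2083] that read the same forwards and backwards: 666, 676, 686, 696, 707, 717, …, 1991, 2002.
45 qualify.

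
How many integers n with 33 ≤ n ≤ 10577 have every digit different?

The integers in [33, 10577] that have every digit different: 34, 35, 36, 37, 38, 39, …, 10574, 10576.
5398 qualify.

5398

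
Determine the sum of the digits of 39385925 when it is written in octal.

33

39385925 in base 8 is 226175505.
Digit sum: 2+2+6+1+7+5+5+0+5 = 33.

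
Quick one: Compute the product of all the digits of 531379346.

204120

5×3×1×3×7×9×3×4×6 = 204120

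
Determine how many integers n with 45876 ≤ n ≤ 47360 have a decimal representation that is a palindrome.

14

The integers in [45876, 47360] that have a decimal representation that is a palindrome: 45954, 46064, 46164, 46264, 46364, 46464, …, 47174, 47274.
14 qualify.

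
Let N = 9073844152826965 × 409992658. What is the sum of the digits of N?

112

9073844152826965 × 409992658 = 3720209482495285594422970
Sum of its 25 digits: 112.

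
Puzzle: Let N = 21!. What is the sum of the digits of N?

63

21! = 51090942171709440000
Sum of its 20 digits: 63.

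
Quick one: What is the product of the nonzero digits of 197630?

1134

1×9×7×6×3 = 1134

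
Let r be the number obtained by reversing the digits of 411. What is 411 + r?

525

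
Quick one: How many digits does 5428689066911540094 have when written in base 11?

18

5428689066911540094 in base 11 is A81648700186592775, which has 18 digits.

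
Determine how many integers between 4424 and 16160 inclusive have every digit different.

The integers in [4424, 16160] that have every digit different: 4501, 4502, 4503, 4506, 4507, 4508, …, 16097, 16098.
4522 qualify.

4522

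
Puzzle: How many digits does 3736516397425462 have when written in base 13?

3736516397425462 in base 13 is C44BCCA48B1A61, which has 14 digits.

14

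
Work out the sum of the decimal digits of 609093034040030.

6+0+9+0+9+3+0+3+4+0+4+0+0+3+0 = 41

41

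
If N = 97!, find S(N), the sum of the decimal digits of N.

648

97! = 96192759682482119853328425949563698712343813919172976158104477319333745612481875498805879175589072651261284189679678167647067832320000000000000000000000
Sum of its 152 digits: 648.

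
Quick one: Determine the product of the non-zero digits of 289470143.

2×8×9×4×7×1×4×3 = 48384

48384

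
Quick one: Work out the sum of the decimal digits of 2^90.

2^90 = 1237940039285380274899124224
Sum of its 28 digits: 118.

118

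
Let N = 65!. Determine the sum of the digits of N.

65! = 8247650592082470666723170306785496252186258551345437492922123134388955774976000000000000000
Sum of its 91 digits: 351.

351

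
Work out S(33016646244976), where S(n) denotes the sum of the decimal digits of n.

61

3+3+0+1+6+6+4+6+2+4+4+9+7+6 = 61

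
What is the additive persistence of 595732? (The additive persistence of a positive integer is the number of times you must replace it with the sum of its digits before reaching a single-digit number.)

595732 → 31 → 4 (2 steps)

2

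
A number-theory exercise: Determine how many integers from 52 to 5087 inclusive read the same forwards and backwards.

136

The integers in [52, 5087] that read the same forwards and backwards: 55, 66, 77, 88, 99, 101, …, 4994, 5005.
136 qualify.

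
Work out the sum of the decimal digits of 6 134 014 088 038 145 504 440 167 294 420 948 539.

6+1+3+4+0+1+4+0+8+8+0+3+8+1+4+5+5+0+4+4+4+0+1+6+7+2+9+4+4+2+0+9+4+8+5+3+9 = 146

146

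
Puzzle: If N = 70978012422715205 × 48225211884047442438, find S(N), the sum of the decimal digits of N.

180

70978012422715205 × 48225211884047442438 = 3422929688193992305667224115904869790
Sum of its 37 digits: 180.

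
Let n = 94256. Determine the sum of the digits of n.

9+4+2+5+6 = 26

26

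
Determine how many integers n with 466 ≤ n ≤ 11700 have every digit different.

The integers in [466, 11700] that have every digit different: 467, 468, 469, 470, 471, 472, …, 10986, 10987.
5259 qualify.

5259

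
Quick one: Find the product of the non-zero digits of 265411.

2×6×5×4×1×1 = 240

240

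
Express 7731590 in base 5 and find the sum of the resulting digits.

7731590 in base 5 is 3434402330.
Digit sum: 3+4+3+4+4+0+2+3+3+0 = 26.

26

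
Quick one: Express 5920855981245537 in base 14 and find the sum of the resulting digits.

5920855981245537 in base 14 is 76614D5C3185B3.
Digit sum: 7+6+6+1+4+13+5+12+3+1+8+5+11+3 = 85.

85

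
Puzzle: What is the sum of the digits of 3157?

16

3+1+5+7 = 16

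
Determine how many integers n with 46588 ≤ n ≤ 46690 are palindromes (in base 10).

The integers in [46588, 46690] that are palindromes (in base 10): 46664.
1 qualifies.

1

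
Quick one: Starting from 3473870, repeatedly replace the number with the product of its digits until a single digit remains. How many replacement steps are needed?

3473870 → 0 (1 step)

1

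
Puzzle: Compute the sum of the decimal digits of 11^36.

11^36 = 30912680532870672635673352936887453361
Sum of its 38 digits: 172.

172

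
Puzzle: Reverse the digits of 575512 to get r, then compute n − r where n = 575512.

Reverse of 575512 is 215575.
575512 − 215575 = 359937

359937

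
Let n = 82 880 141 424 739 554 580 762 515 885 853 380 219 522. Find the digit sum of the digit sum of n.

12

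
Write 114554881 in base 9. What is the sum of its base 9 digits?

114554881 in base 9 is 258488671.
Digit sum: 2+5+8+4+8+8+6+7+1 = 49.

49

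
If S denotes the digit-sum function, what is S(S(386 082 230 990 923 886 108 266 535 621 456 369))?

11

First digit sum: 164.
1+6+4 = 11.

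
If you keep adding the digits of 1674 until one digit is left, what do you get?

9

1+6+7+4 = 18
1+8 = 9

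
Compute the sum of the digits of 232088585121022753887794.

2+3+2+0+8+8+5+8+5+1+2+1+0+2+2+7+5+3+8+8+7+7+9+4 = 107

107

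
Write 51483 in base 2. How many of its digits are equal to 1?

51483 in base 2 is 1100100100011011.
The digit 1 appears 8 times.

8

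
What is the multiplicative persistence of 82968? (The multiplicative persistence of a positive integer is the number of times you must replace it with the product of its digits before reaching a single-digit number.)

82968 → 6912 → 108 → 0 (3 steps)

3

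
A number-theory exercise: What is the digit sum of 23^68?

448

23^68 = 395815547546888589884785370897911374203232682951121784754739562406761602882294255015821358881
Sum of its 93 digits: 448.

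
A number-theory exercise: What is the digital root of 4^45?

1

The digital root of n equals n mod 9 (or 9 when 9 | n), so we need 4^45 mod 9.
4^45 ≡ 1 (mod 9), so the digital root is 1.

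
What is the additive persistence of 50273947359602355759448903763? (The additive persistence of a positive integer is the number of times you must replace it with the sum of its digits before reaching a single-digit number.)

2

50273947359602355759448903763 → 140 → 5 (2 steps)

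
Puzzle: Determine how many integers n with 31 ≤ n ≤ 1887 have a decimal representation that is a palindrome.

The integers in [31, 1887] that have a decimal representation that is a palindrome: 33, 44, 55, 66, 77, 88, …, 1771, 1881.
106 qualify.

106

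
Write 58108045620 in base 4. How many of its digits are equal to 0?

5

58108045620 in base 4 is 312013200212210310.
The digit 0 appears 5 times.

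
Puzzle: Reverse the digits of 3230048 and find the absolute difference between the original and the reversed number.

5170275

Reverse of 3230048 is 8400323.
|3230048 − 8400323| = 5170275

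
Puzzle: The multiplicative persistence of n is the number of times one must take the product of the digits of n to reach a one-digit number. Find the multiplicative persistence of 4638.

4638 → 576 → 210 → 0 (3 steps)

3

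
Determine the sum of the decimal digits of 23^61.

23^61 = 116251347890871361278564061113207303341454579698200248077134264441710043082362528823
Sum of its 84 digits: 320.

320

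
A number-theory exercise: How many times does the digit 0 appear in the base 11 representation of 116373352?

1

116373352 in base 11 is 5A765027.
The digit 0 appears 1 time.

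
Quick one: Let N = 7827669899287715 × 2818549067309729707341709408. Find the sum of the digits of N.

7827669899287715 × 2818549067309729707341709408 = 22062671693845834984885796922954529714322720
Sum of its 44 digits: 215.

215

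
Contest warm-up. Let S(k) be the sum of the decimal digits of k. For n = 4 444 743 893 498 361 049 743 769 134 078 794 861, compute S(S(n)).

First digit sum: 188.
1+8+8 = 17.

17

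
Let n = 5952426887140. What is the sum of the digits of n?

5+9+5+2+4+2+6+8+8+7+1+4+0 = 61

61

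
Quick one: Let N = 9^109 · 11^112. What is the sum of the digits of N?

9^109 · 11^112 = 44505559652047460594673875413974865795151938691393137061127446273645139690433755544466770077788985787408963796146845330105809530701407986617420438648207570117263839833573122211265426524704281552702196605640213645725846569
Sum of its 221 digits: 999.

999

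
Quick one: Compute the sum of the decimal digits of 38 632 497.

42

3+8+6+3+2+4+9+7 = 42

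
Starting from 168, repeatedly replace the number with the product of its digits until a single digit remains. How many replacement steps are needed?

3

168 → 48 → 32 → 6 (3 steps)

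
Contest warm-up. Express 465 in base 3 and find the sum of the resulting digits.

465 in base 3 is 122020.
Digit sum: 1+2+2+0+2+0 = 7.

7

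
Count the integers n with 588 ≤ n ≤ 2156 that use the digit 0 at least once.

The integers in [588, 2156] that use the digit 0 at least once: 590, 600, 601, 602, 603, 604, …, 2140, 2150.
463 qualify.

463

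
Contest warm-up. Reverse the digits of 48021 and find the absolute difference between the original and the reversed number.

35937

Reverse of 48021 is 12084.
|48021 − 12084| = 35937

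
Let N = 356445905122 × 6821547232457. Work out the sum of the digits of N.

101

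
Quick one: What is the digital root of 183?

1+8+3 = 12
1+2 = 3

3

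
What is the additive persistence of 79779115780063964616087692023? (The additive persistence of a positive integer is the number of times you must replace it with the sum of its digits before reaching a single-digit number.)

3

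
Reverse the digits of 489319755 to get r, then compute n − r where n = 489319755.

-68594229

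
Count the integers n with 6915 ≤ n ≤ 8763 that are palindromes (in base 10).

The integers in [6915, 8763] that are palindromes (in base 10): 6996, 7007, 7117, 7227, 7337, 7447, …, 8558, 8668.
18 qualify.

18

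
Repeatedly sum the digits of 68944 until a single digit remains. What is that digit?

6+8+9+4+4 = 31
3+1 = 4

4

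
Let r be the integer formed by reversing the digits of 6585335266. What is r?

6625335856

Reversing 6585335266 gives 6625335856.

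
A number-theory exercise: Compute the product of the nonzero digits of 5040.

20

5×4 = 20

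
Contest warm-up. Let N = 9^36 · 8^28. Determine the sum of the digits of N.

9^36 · 8^28 = 435762622151542885612394396682061388759727536659903656493056
Sum of its 60 digits: 288.

288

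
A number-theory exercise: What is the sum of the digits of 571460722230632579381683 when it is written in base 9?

571460722230632579381683 in base 9 is 7142613074266283245077381.
Digit sum: 7+1+4+2+6+1+3+0+7+4+2+6+6+2+8+3+2+4+5+0+7+7+3+8+1 = 99.

99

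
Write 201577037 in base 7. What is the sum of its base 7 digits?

201577037 in base 7 is 4665243104.
Digit sum: 4+6+6+5+2+4+3+1+0+4 = 35.

35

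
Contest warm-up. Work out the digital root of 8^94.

1

The digital root of n equals n mod 9 (or 9 when 9 | n), so we need 8^94 mod 9.
8^94 ≡ 1 (mod 9), so the digital root is 1.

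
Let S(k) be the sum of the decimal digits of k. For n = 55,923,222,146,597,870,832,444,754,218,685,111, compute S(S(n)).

7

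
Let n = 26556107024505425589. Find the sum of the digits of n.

81

2+6+5+5+6+1+0+7+0+2+4+5+0+5+4+2+5+5+8+9 = 81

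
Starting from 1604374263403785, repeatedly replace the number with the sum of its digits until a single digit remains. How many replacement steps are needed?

2

1604374263403785 → 63 → 9 (2 steps)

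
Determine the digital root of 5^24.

1

The digital root of n equals n mod 9 (or 9 when 9 | n), so we need 5^24 mod 9.
5^24 ≡ 1 (mod 9), so the digital root is 1.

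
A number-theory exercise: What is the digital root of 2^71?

5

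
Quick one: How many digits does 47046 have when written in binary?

16

47046 in base 2 is 1011011111000110, which has 16 digits.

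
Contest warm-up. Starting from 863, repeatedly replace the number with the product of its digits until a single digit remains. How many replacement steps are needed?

863 → 144 → 16 → 6 (3 steps)

3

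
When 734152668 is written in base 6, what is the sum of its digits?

734152668 in base 6 is 200503234540.
Digit sum: 2+0+0+5+0+3+2+3+4+5+4+0 = 28.

28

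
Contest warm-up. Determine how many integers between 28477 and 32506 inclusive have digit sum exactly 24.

191

The integers in [28477, 32506] that have digit sum exactly 24: 28482, 28491, 28509, 28518, 28527, 28536, …, 32487, 32496.
191 qualify.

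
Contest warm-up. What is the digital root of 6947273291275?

1

6+9+4+7+2+7+3+2+9+1+2+7+5 = 64
6+4 = 10
1+0 = 1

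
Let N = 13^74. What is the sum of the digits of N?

385

13^74 = 27027636582498189040621249864144468324898507852136260989871841246090732111847218889
Sum of its 83 digits: 385.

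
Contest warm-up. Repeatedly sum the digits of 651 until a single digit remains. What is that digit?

6+5+1 = 12
1+2 = 3

3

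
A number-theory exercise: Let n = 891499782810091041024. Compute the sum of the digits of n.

8+9+1+4+9+9+7+8+2+8+1+0+0+9+1+0+4+1+0+2+4 = 87

87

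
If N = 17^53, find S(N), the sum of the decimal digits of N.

17^53 = 163603591417037318704628544709931149045668299921272999257668224337
Sum of its 66 digits: 305.

305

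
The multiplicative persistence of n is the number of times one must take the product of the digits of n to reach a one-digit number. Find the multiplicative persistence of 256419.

256419 → 2160 → 0 (2 steps)

2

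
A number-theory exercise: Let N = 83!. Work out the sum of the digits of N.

486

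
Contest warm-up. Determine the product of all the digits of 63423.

6×3×4×2×3 = 432

432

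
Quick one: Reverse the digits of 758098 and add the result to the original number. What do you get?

1648955

Reverse of 758098 is 890857.
758098 + 890857 = 1648955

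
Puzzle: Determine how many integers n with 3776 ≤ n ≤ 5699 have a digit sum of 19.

The integers in [3776, 5699] that have a digit sum of 19: 3781, 3790, 3808, 3817, 3826, 3835, …, 5671, 5680.
146 qualify.

146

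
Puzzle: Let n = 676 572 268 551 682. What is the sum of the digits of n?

76

6+7+6+5+7+2+2+6+8+5+5+1+6+8+2 = 76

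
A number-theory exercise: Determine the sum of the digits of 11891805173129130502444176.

93

1+1+8+9+1+8+0+5+1+7+3+1+2+9+1+3+0+5+0+2+4+4+4+1+7+6 = 93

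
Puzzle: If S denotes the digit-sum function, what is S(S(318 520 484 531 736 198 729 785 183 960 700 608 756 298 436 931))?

First digit sum: 227.
2+2+7 = 11.

11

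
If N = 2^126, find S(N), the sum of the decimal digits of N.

172

2^126 = 85070591730234615865843651857942052864
Sum of its 38 digits: 172.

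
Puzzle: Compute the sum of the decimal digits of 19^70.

19^70 = 325650737981196211817040643482760123711113829069928887581850461693742906986845870061444601
Sum of its 90 digits: 397.

397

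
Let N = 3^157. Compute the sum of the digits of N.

324

3^157 = 809164816771822689786320611221860560835816670552324143733808294394923420563
Sum of its 75 digits: 324.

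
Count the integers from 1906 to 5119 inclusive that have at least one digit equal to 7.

The integers in [1906, 5119] that have at least one digit equal to 7: 1907, 1917, 1927, 1937, 1947, 1957, …, 5107, 5117.
853 qualify.

853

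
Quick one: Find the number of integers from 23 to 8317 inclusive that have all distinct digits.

4427

The integers in [23, 8317] that have all distinct digits: 23, 24, 25, 26, 27, 28, …, 8316, 8317.
4427 qualify.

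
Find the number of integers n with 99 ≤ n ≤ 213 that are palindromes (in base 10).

The integers in [99, 213] that are palindromes (in base 10): 99, 101, 111, 121, 131, 141, …, 202, 212.
13 qualify.

13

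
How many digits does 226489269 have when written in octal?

10

226489269 in base 8 is 1537771665, which has 10 digits.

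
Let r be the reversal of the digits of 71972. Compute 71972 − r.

Reverse of 71972 is 27917.
71972 − 27917 = 44055

44055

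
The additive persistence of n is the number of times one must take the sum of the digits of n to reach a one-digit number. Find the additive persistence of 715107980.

715107980 → 38 → 11 → 2 (3 steps)

3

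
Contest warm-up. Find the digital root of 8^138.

1

The digital root of n equals n mod 9 (or 9 when 9 | n), so we need 8^138 mod 9.
8^138 ≡ 1 (mod 9), so the digital root is 1.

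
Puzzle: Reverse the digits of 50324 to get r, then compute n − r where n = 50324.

Reverse of 50324 is 42305.
50324 − 42305 = 8019

8019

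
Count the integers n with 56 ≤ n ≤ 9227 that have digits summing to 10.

277

The integers in [56, 9227] that have digits summing to 10: 64, 73, 82, 91, 109, 118, …, 9010, 9100.
277 qualify.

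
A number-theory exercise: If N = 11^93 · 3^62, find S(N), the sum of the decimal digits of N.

567

11^93 · 3^62 = 2697972460672321404710798536276388905325197308718720859082892102023196805633104370708454323396676415164663534478760180981825379
Sum of its 127 digits: 567.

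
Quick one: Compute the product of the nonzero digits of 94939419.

314928

9×4×9×3×9×4×1×9 = 314928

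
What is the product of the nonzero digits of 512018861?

3840

5×1×2×1×8×8×6×1 = 3840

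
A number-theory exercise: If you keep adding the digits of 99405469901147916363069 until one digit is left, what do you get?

3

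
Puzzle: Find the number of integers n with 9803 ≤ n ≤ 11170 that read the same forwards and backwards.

14

The integers in [9803, 11170] that read the same forwards and backwards: 9889, 9999, 10001, 10101, 10201, 10301, …, 11011, 11111.
14 qualify.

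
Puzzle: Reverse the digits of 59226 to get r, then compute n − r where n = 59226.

-3069

Reverse of 59226 is 62295.
59226 − 62295 = -3069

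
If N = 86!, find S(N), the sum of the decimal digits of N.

86! = 24227095383672732381765523203441259715284870552429381750838764496720162249742450276789464634901319465571660595200000000000000000000
Sum of its 131 digits: 495.

495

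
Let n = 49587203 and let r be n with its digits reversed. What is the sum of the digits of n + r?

58

Reversal of 49587203 is 30278594; 49587203 + 30278594 = 79865797.
Digit sum of 79865797: 7+9+8+6+5+7+9+7 = 58.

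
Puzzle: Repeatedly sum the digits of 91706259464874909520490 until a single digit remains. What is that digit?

9+1+7+0+6+2+5+9+4+6+4+8+7+4+9+0+9+5+2+0+4+9+0 = 110
1+1+0 = 2
(Equivalently, 91706259464874909520490 mod 9 = 2.)

2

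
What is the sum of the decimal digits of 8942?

23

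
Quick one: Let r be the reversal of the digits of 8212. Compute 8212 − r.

6084

Reverse of 8212 is 2128.
8212 − 2128 = 6084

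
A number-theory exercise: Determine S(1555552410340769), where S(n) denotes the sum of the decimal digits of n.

1+5+5+5+5+5+2+4+1+0+3+4+0+7+6+9 = 62

62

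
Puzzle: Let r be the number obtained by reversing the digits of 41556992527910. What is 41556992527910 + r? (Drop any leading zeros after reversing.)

43529522493424

Reverse of 41556992527910 is 1972529965514.
41556992527910 + 1972529965514 = 43529522493424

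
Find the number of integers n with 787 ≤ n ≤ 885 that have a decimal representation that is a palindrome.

10

The integers in [787, 885] that have a decimal representation that is a palindrome: 787, 797, 808, 818, 828, 838, 848, 858, 868, 878.
10 qualify.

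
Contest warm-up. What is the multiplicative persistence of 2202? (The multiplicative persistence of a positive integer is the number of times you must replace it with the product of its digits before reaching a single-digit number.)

2202 → 0 (1 step)

1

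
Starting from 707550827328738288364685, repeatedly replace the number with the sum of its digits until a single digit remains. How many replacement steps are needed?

2

707550827328738288364685 → 122 → 5 (2 steps)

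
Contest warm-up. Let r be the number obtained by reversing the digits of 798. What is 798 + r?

1695

Reverse of 798 is 897.
798 + 897 = 1695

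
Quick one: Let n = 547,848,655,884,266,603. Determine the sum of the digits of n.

95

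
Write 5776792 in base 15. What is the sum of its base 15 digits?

42

5776792 in base 15 is 791997.
Digit sum: 7+9+1+9+9+7 = 42.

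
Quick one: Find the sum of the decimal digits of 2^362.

2^362 = 9394170331095332911557922387157348109502730195633279482829163886128836100458433773854795993539074812127739904
Sum of its 109 digits: 499.

499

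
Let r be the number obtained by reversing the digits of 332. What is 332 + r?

Reverse of 332 is 233.
332 + 233 = 565

565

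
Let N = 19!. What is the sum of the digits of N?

19! = 121645100408832000
Sum of its 18 digits: 45.

45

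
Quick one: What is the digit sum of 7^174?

649

7^174 = 1114445827317259401462923446844454396825312597429561805158834242653086269406289524539987943781671413330379520629621090321222102356419993416083776849
Sum of its 148 digits: 649.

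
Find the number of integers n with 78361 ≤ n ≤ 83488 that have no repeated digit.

1685

The integers in [78361, 83488] that have no repeated digit: 78361, 78362, 78364, 78365, 78369, 78390, …, 83476, 83479.
1685 qualify.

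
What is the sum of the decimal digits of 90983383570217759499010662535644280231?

9+0+9+8+3+3+8+3+5+7+0+2+1+7+7+5+9+4+9+9+0+1+0+6+6+2+5+3+5+6+4+4+2+8+0+2+3+1 = 166

166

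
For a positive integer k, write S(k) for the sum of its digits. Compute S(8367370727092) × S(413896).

S(8367370727092) = 8+3+6+7+3+7+0+7+2+7+0+9+2 = 61.
S(413896) = 4+1+3+8+9+6 = 31.
61 · 31 = 1891.

1891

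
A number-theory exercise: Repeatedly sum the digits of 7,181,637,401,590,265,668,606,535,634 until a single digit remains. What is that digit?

6

7+1+8+1+6+3+7+4+0+1+5+9+0+2+6+5+6+6+8+6+0+6+5+3+5+6+3+4 = 123
1+2+3 = 6
(Equivalently, 7,181,637,401,590,265,668,606,535,634 mod 9 = 6.)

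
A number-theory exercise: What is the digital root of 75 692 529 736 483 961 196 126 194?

5

7+5+6+9+2+5+2+9+7+3+6+4+8+3+9+6+1+1+9+6+1+2+6+1+9+4 = 131
1+3+1 = 5
(Equivalently, 75 692 529 736 483 961 196 126 194 mod 9 = 5.)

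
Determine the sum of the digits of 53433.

5+3+4+3+3 = 18

18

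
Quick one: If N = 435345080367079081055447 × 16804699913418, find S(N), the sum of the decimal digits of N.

156

435345080367079081055447 × 16804699913418 = 7315843434351606085070029204957287846
Sum of its 37 digits: 156.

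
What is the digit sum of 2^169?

2^169 = 748288838313422294120286634350736906063837462003712
Sum of its 51 digits: 209.

209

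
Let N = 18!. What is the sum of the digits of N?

54

18! = 6402373705728000
Sum of its 16 digits: 54.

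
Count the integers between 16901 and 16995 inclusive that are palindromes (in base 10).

1

The integers in [16901, 16995] that are palindromes (in base 10): 16961.
1 qualifies.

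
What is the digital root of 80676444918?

3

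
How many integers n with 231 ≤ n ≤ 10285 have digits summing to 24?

415

The integers in [231, 10285] that have digits summing to 24: 699, 789, 798, 879, 888, 897, …, 9951, 9960.
415 qualify.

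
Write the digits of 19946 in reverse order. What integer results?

Reversing 19946 gives 64991.

64991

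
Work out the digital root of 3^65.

The digital root of n equals n mod 9 (or 9 when 9 | n), so we need 3^65 mod 9.
3^65 ≡ 0 (mod 9), so the digital root is 9.

9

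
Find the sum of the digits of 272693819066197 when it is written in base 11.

97

272693819066197 in base 11 is 799858878278A1.
Digit sum: 7+9+9+8+5+8+8+7+8+2+7+8+10+1 = 97.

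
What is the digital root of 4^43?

4

The digital root of n equals n mod 9 (or 9 when 9 | n), so we need 4^43 mod 9.
4^43 ≡ 4 (mod 9), so the digital root is 4.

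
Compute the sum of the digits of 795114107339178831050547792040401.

7+9+5+1+1+4+1+0+7+3+3+9+1+7+8+8+3+1+0+5+0+5+4+7+7+9+2+0+4+0+4+0+1 = 126

126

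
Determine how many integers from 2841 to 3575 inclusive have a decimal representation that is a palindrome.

The integers in [2841, 3575] that have a decimal representation that is a palindrome: 2882, 2992, 3003, 3113, 3223, 3333, 3443, 3553.
8 qualify.

8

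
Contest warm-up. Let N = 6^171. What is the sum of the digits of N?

6^171 = 11584140481641744167322906226912965188994600721815034083562321824238085464205605585338068746430569881542853321672337655366391856889856
Sum of its 134 digits: 594.

594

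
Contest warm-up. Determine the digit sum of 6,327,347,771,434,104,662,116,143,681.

6+3+2+7+3+4+7+7+7+1+4+3+4+1+0+4+6+6+2+1+1+6+1+4+3+6+8+1 = 108

108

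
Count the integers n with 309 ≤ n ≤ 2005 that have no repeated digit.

The integers in [309, 2005] that have no repeated digit: 309, 310, 312, 314, 315, 316, …, 1986, 1987.
1001 qualify.

1001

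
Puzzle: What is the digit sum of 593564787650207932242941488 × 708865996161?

593564787650207932242941488 × 708865996161 = 420757894483757076308176708951955627568
Sum of its 39 digits: 201.

201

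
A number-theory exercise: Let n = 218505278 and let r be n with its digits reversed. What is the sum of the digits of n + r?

Reversal of 218505278 is 872505812; 218505278 + 872505812 = 1091011090.
Digit sum of 1091011090: 1+0+9+1+0+1+1+0+9+0 = 22.

22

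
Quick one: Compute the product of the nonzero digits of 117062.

84

1×1×7×6×2 = 84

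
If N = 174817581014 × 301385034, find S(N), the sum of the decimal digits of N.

174817581014 × 301385034 = 52687402597702144476
Sum of its 20 digits: 90.

90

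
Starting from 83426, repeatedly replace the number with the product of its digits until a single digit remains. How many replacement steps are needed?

83426 → 1152 → 10 → 0 (3 steps)

3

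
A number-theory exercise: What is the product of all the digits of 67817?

2352

6×7×8×1×7 = 2352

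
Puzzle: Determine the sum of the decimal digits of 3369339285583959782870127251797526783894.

3+3+6+9+3+3+9+2+8+5+5+8+3+9+5+9+7+8+2+8+7+0+1+2+7+2+5+1+7+9+7+5+2+6+7+8+3+8+9+4 = 215

215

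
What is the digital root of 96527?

2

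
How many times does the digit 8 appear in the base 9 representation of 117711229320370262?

117711229320370262 in base 9 is 704638777736166242.
The digit 8 appears 1 time.

1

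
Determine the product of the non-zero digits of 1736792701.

1×7×3×6×7×9×2×7×1 = 111132

111132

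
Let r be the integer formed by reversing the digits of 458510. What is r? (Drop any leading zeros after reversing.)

Reversing 458510 gives 15854.

15854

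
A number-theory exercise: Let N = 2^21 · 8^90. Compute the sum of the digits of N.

2^21 · 8^90 = 3978585891278293137243057985174566720803649206378781739523711815145275976100267004264448
Sum of its 88 digits: 404.

404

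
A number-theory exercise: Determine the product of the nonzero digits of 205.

2×5 = 10

10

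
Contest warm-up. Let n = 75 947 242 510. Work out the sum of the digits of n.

7+5+9+4+7+2+4+2+5+1+0 = 46

46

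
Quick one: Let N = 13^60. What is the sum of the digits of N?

298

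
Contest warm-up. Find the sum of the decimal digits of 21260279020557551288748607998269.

152

2+1+2+6+0+2+7+9+0+2+0+5+5+7+5+5+1+2+8+8+7+4+8+6+0+7+9+9+8+2+6+9 = 152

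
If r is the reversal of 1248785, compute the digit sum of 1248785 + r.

25

Reversal of 1248785 is 5878421; 1248785 + 5878421 = 7127206.
Digit sum of 7127206: 7+1+2+7+2+0+6 = 25.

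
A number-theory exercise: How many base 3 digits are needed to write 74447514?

17

74447514 in base 3 is 12012002022210100, which has 17 digits.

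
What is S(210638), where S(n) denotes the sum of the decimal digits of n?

2+1+0+6+3+8 = 20

20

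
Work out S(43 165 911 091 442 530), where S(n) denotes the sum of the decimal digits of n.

58

4+3+1+6+5+9+1+1+0+9+1+4+4+2+5+3+0 = 58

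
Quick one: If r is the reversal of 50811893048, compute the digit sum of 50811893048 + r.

Reversal of 50811893048 is 84039811805; 50811893048 + 84039811805 = 134851704853.
Digit sum of 134851704853: 1+3+4+8+5+1+7+0+4+8+5+3 = 49.

49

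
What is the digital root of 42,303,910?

4+2+3+0+3+9+1+0 = 22
2+2 = 4

4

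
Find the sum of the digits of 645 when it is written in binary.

4

645 in base 2 is 1010000101.
Digit sum: 1+0+1+0+0+0+0+1+0+1 = 4.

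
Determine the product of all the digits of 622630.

0

6×2×2×6×3×0 = 0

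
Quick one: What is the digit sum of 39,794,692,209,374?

3+9+7+9+4+6+9+2+2+0+9+3+7+4 = 74

74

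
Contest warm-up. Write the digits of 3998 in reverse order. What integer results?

Reversing 3998 gives 8993.

8993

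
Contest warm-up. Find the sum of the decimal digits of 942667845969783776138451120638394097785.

207

9+4+2+6+6+7+8+4+5+9+6+9+7+8+3+7+7+6+1+3+8+4+5+1+1+2+0+6+3+8+3+9+4+0+9+7+7+8+5 = 207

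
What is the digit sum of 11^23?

95

11^23 = 895430243255237372246531
Sum of its 24 digits: 95.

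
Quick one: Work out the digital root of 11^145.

The digital root of n equals n mod 9 (or 9 when 9 | n), so we need 11^145 mod 9.
11^145 ≡ 2 (mod 9), so the digital root is 2.

2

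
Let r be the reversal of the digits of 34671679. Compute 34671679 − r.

Reverse of 34671679 is 97617643.
34671679 − 97617643 = -62945964

-62945964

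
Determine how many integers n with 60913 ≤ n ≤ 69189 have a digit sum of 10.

The integers in [60913, 69189] that have a digit sum of 10: 61003, 61012, 61021, 61030, 61102, 61111, …, 63100, 64000.
20 qualify.

20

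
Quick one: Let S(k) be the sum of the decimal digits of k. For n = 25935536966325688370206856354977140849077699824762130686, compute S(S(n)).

10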